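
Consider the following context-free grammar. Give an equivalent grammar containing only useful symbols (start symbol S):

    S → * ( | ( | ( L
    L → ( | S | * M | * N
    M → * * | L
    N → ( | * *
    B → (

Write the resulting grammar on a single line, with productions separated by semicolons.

S → * ( | ( | ( L; L → ( | S | * M | * N; M → * * | L; N → ( | * *

Generating nonterminals: {B, L, M, N, S}.
Reachable from S after that: {L, M, N, S}.
Removed useless symbols: {B} and every production mentioning them.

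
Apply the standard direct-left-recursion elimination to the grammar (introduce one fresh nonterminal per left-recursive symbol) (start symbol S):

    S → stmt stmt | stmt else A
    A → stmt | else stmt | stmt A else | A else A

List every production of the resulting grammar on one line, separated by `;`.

S → stmt stmt | stmt else A; A → stmt A' | else stmt A' | stmt A else A'; A' → else A A' | ε

A is directly left-recursive.
For A: α = {else A}, β = {stmt, else stmt, stmt A else}. Rewrite as A → β A' and A' → α A' | ε.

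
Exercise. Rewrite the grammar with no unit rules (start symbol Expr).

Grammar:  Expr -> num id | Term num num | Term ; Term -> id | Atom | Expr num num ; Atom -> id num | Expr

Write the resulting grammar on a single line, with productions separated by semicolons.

Expr -> id | Expr num num | id num | num id | Term num num; Term -> id | Expr num num | id num | num id | Term num num; Atom -> id | Expr num num | id num | num id | Term num num

Unit pairs: Atom ⇒* {Expr, Term}; Expr ⇒* {Atom, Term}; Term ⇒* {Atom, Expr}.
For each unit pair (A, B), copy every non-unit production of B to A, then drop all unit productions.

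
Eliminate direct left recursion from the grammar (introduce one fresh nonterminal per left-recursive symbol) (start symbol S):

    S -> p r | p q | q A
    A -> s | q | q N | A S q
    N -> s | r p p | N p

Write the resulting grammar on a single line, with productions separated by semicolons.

Left recursion appears on A, N.
For A: α = {S q}, β = {s, q, q N}. Rewrite as A → β A' and A' → α A' | ε.
For N: α = {p}, β = {s, r p p}. Rewrite as N → β N' and N' → α N' | ε.

S -> p r | p q | q A; A -> s A' | q A' | q N A'; N -> s N' | r p p N'; A' -> S q A' | ε; N' -> p N' | ε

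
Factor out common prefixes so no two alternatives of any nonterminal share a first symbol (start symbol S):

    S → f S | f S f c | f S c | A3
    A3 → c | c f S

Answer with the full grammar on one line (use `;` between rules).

S has alternatives sharing prefix 'f S': factor to S → f S S' with S' → ε | f c | c.
A3 has alternatives sharing prefix 'c': factor to A3 → c A3' with A3' → ε | f S.

S → A3 | f S S'; A3 → c A3'; S' → ε | f c | c; A3' → ε | f S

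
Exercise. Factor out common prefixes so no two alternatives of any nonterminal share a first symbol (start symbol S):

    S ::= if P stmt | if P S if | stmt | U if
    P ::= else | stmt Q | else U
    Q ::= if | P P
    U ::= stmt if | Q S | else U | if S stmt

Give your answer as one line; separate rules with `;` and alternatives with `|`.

S ::= stmt | U if | if P S'; P ::= stmt Q | else P'; Q ::= if | P P; U ::= stmt if | Q S | else U | if S stmt; S' ::= stmt | S if; P' ::= ε | U

S has alternatives sharing prefix 'if P': factor to S → if P S' with S' → stmt | S if.
P has alternatives sharing prefix 'else': factor to P → else P' with P' → ε | U.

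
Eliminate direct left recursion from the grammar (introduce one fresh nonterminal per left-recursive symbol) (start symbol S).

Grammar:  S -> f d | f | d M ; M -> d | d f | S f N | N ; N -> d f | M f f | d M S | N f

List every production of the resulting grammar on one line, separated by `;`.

Directly left-recursive nonterminal: N.
For N: α = {f}, β = {d f, M f f, d M S}. Rewrite as N → β N' and N' → α N' | ε.

S -> f d | f | d M; M -> d | d f | S f N | N; N -> d f N' | M f f N' | d M S N'; N' -> f N' | ε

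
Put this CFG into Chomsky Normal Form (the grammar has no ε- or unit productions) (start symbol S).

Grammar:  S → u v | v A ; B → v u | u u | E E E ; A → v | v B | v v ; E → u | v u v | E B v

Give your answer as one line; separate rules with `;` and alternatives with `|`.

Introduce a nonterminal for each terminal appearing in a rule of length ≥ 2: X1 → u, X2 → v.
Binarize each right-hand side of length ≥ 3 by chaining fresh nonterminals (Y1, Y2, …): affected rules were B → E E E; E → X2 X1 X2; E → E B X2.

S → X1 X2 | X2 A; B → X2 X1 | X1 X1 | E Y1; A → v | X2 B | X2 X2; E → u | X2 Y2 | E Y3; X1 → u; X2 → v; Y1 → E E; Y2 → X1 X2; Y3 → B X2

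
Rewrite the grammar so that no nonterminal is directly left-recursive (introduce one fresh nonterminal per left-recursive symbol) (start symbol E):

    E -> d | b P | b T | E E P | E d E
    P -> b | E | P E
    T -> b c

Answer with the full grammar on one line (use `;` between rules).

Left recursion appears on E, P.
For E: α = {E P, d E}, β = {d, b P, b T}. Rewrite as E → β E' and E' → α E' | ε.
For P: α = {E}, β = {b, E}. Rewrite as P → β P' and P' → α P' | ε.

E -> d E' | b P E' | b T E'; P -> b P' | E P'; T -> b c; E' -> E P E' | d E E' | ε; P' -> E P' | ε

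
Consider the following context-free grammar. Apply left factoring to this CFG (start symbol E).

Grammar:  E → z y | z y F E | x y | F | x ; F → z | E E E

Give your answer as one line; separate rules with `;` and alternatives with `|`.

E has alternatives sharing prefix 'z y': factor to E → z y E' with E' → ε | F E.
E has alternatives sharing prefix 'x': factor to E → x E'' with E'' → y | ε.

E → F | z y E' | x E''; F → z | E E E; E' → ε | F E; E'' → y | ε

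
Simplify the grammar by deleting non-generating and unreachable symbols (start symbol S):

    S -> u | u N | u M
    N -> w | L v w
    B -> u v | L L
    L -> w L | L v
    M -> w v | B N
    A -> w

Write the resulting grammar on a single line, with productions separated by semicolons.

Generating nonterminals: {A, B, M, N, S}.
Reachable from S after that: {B, M, N, S}.
Removed useless symbols: {A, L} and every production mentioning them.

S -> u | u N | u M; N -> w; B -> u v; M -> w v | B N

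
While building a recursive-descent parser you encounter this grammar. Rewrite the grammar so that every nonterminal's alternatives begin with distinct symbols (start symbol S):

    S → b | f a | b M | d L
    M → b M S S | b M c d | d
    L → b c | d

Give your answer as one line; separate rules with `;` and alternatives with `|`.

S has alternatives sharing prefix 'b': factor to S → b S' with S' → ε | M.
M has alternatives sharing prefix 'b M': factor to M → b M M' with M' → S S | c d.

S → f a | d L | b S'; M → d | b M M'; L → b c | d; S' → ε | M; M' → S S | c d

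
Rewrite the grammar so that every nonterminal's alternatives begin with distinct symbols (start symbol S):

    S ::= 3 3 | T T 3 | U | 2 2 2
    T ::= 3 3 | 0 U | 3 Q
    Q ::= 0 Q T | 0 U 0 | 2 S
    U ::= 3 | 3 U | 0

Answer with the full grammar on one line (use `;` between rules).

S ::= 3 3 | T T 3 | U | 2 2 2; T ::= 0 U | 3 T'; Q ::= 2 S | 0 Q'; U ::= 0 | 3 U'; T' ::= 3 | Q; Q' ::= Q T | U 0; U' ::= ε | U

T has alternatives sharing prefix '3': factor to T → 3 T' with T' → 3 | Q.
Q has alternatives sharing prefix '0': factor to Q → 0 Q' with Q' → Q T | U 0.
U has alternatives sharing prefix '3': factor to U → 3 U' with U' → ε | U.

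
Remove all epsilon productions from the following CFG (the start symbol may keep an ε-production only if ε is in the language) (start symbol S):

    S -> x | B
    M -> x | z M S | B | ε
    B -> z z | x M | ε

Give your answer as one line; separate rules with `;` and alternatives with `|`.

S -> x | B | ε; M -> x | z M S | z M | z S | z | B; B -> z z | x M | x

Nullable nonterminals: {B, M, S}.
ε ∈ L(G) since S is nullable, so keep S → ε.
Add the nullable-subset variants: M → z M S gives z M S | z M | z S | z. B → x M gives x M | x.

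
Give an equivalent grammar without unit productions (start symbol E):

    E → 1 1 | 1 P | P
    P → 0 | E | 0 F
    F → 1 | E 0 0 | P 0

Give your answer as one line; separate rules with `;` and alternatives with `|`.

E → 1 1 | 1 P | 0 | 0 F; P → 1 1 | 1 P | 0 | 0 F; F → 1 | E 0 0 | P 0

Unit pairs: E ⇒* {P}; P ⇒* {E}.
Replace each nonterminal's rules with the union of the non-unit rules of every nonterminal it unit-derives.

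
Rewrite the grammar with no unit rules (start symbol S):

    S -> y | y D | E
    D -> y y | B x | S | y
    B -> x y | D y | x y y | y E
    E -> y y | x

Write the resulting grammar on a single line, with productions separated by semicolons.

Unit pairs: D ⇒* {E, S}; S ⇒* {E}.
For every A with A ⇒* B via unit rules, add B's non-unit alternatives to A; then delete every rule of the form X → Y.

S -> y y | x | y | y D; D -> y | y D | y y | x | B x; B -> x y | D y | x y y | y E; E -> y y | x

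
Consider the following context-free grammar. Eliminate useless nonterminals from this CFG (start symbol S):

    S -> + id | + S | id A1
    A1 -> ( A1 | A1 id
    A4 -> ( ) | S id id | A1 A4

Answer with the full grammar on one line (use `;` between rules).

Generating nonterminals: {A4, S}.
Reachable from S after that: {S}.
Removed useless symbols: {A1, A4} and every production mentioning them.

S -> + id | + S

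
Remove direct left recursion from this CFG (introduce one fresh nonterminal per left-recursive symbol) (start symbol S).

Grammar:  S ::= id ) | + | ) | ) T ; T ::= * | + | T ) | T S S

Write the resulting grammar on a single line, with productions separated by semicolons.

S ::= id ) | + | ) | ) T; T ::= * T' | + T'; T' ::= ) T' | S S T' | epsilon

Left recursion appears on T.
For T: α = {), S S}, β = {*, +}. Rewrite as T → β T' and T' → α T' | ε.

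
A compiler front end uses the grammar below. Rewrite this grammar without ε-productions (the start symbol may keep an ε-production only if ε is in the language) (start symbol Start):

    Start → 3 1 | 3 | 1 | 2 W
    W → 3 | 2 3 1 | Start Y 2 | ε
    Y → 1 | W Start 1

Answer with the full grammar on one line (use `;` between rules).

The nullable symbols are {W}.
ε ∉ L(G), so no ε-production is kept.
Add the nullable-subset variants: Start → 2 W gives 2 W | 2. Y → W Start 1 gives W Start 1 | Start 1.

Start → 3 1 | 3 | 1 | 2 W | 2; W → 3 | 2 3 1 | Start Y 2; Y → 1 | W Start 1 | Start 1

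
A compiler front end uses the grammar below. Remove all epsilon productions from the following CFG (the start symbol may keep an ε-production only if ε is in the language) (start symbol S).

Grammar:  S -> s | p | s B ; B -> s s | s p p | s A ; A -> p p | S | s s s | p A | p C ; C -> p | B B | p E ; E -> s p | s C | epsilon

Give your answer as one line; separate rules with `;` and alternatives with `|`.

S -> s | p | s B; B -> s s | s p p | s A; A -> p p | S | s s s | p A | p C; C -> p | B B | p E; E -> s p | s C

The nullable symbols are {E}.
ε ∉ L(G), so no ε-production is kept.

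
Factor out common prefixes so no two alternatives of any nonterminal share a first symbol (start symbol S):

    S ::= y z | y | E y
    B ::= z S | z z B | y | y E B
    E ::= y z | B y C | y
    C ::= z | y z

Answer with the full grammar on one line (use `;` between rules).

S ::= E y | y S'; B ::= z B' | y B''; E ::= B y C | y E'; C ::= z | y z; S' ::= z | ε; B' ::= S | z B; B'' ::= ε | E B; E' ::= z | ε

S has alternatives sharing prefix 'y': factor to S → y S' with S' → z | ε.
B has alternatives sharing prefix 'z': factor to B → z B' with B' → S | z B.
B has alternatives sharing prefix 'y': factor to B → y B'' with B'' → ε | E B.
E has alternatives sharing prefix 'y': factor to E → y E' with E' → z | ε.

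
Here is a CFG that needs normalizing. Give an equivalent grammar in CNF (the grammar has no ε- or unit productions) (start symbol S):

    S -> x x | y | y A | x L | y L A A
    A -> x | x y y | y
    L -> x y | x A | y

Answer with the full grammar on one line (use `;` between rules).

S -> X1 X1 | y | X2 A | X1 L | X2 Y1; A -> x | X1 Y3 | y; L -> X1 X2 | X1 A | y; X1 -> x; X2 -> y; Y1 -> L Y2; Y2 -> A A; Y3 -> X2 X2

Introduce a nonterminal for each terminal appearing in a rule of length ≥ 2: X1 → x, X2 → y.
Binarize each right-hand side of length ≥ 3 by chaining fresh nonterminals (Y1, Y2, …): affected rules were S → X2 L A A; A → X1 X2 X2.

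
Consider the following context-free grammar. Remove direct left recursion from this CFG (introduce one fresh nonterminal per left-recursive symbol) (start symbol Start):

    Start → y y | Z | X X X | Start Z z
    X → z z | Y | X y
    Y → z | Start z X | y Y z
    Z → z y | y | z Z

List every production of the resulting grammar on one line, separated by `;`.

Start → y y Start1 | Z Start1 | X X X Start1; X → z z X1 | Y X1; Y → z | Start z X | y Y z; Z → z y | y | z Z; Start1 → Z z Start1 | ε; X1 → y X1 | ε

Directly left-recursive nonterminals: Start, X.
For Start: α = {Z z}, β = {y y, Z, X X X}. Rewrite as Start → β Start1 and Start1 → α Start1 | ε.
For X: α = {y}, β = {z z, Y}. Rewrite as X → β X1 and X1 → α X1 | ε.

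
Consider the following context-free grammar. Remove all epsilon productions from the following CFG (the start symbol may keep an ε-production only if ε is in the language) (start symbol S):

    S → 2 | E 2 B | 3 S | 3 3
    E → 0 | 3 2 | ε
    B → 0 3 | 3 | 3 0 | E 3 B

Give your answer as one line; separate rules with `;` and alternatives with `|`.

S → 2 | E 2 B | 2 B | 3 S | 3 3; E → 0 | 3 2; B → 0 3 | 3 | 3 0 | E 3 B | 3 B

Nullable set = {E}.
ε ∉ L(G), so no ε-production is kept.
For each production, add variants omitting each subset of nullable occurrences: S → E 2 B gives E 2 B | 2 B. B → E 3 B gives E 3 B | 3 B.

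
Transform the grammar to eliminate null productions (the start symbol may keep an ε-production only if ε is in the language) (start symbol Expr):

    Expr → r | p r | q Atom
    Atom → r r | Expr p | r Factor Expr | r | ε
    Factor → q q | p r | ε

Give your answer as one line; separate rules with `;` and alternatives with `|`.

Nullable nonterminals: {Atom, Factor}.
ε ∉ L(G), so no ε-production is kept.
Add the nullable-subset variants: Expr → q Atom gives q Atom | q. Atom → r Factor Expr gives r Factor Expr | r Expr.

Expr → r | p r | q Atom | q; Atom → r r | Expr p | r Factor Expr | r Expr | r; Factor → q q | p r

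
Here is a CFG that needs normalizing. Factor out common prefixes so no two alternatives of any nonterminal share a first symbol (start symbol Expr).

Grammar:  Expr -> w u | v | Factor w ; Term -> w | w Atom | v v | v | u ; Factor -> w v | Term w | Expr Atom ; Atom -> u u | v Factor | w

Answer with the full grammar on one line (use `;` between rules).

Term has alternatives sharing prefix 'w': factor to Term → w Term1 with Term1 → ε | Atom.
Term has alternatives sharing prefix 'v': factor to Term → v Term2 with Term2 → v | ε.

Expr -> w u | v | Factor w; Term -> u | w Term1 | v Term2; Factor -> w v | Term w | Expr Atom; Atom -> u u | v Factor | w; Term1 -> ε | Atom; Term2 -> v | ε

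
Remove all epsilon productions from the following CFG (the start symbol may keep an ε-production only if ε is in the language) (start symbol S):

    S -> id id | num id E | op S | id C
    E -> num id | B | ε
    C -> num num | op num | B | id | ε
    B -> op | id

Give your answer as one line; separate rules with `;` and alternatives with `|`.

Nullable nonterminals: {C, E}.
ε ∉ L(G), so no ε-production is kept.
Expand every rule over subsets of its nullable positions: S → num id E gives num id E | num id. S → id C gives id C | id.

S -> id id | num id E | num id | op S | id C | id; E -> num id | B; C -> num num | op num | B | id; B -> op | id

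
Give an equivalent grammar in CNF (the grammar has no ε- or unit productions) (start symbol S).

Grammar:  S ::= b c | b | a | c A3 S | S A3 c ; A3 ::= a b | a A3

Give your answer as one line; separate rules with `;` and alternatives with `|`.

S ::= X1 X2 | b | a | X2 Y1 | S Y2; A3 ::= X3 X1 | X3 A3; X1 ::= b; X2 ::= c; X3 ::= a; Y1 ::= A3 S; Y2 ::= A3 X2

Introduce a nonterminal for each terminal appearing in a rule of length ≥ 2: X1 → b, X2 → c, X3 → a.
Binarize each right-hand side of length ≥ 3 by chaining fresh nonterminals (Y1, Y2, …): affected rules were S → X2 A3 S; S → S A3 X2.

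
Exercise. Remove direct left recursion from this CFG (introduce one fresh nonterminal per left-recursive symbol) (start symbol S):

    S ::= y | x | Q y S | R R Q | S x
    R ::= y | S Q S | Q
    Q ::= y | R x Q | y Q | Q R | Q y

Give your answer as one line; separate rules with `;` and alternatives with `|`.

S, Q are directly left-recursive.
For S: α = {x}, β = {y, x, Q y S, R R Q}. Rewrite as S → β S' and S' → α S' | ε.
For Q: α = {R, y}, β = {y, R x Q, y Q}. Rewrite as Q → β Q' and Q' → α Q' | ε.

S ::= y S' | x S' | Q y S S' | R R Q S'; R ::= y | S Q S | Q; Q ::= y Q' | R x Q Q' | y Q Q'; S' ::= x S' | ε; Q' ::= R Q' | y Q' | ε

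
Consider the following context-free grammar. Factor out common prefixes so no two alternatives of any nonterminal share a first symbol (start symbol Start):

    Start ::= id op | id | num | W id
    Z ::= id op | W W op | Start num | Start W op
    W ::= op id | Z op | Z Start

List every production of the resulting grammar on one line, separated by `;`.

Start has alternatives sharing prefix 'id': factor to Start → id Start1 with Start1 → op | ε.
Z has alternatives sharing prefix 'Start': factor to Z → Start Z1 with Z1 → num | W op.
W has alternatives sharing prefix 'Z': factor to W → Z W1 with W1 → op | Start.

Start ::= num | W id | id Start1; Z ::= id op | W W op | Start Z1; W ::= op id | Z W1; Start1 ::= op | ε; Z1 ::= num | W op; W1 ::= op | Start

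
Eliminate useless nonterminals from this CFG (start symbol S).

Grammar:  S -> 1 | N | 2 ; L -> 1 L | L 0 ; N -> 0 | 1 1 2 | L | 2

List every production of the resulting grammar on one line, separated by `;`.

Generating nonterminals: {N, S}.
Reachable from S after that: {N, S}.
Removed useless symbols: {L} and every production mentioning them.

S -> 1 | N | 2; N -> 0 | 1 1 2 | 2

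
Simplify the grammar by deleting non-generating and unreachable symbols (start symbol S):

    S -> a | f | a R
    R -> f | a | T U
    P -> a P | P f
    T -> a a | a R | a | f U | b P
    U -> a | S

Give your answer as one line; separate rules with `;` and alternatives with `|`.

S -> a | f | a R; R -> f | a | T U; T -> a a | a R | a | f U; U -> a | S

Generating nonterminals: {R, S, T, U}.
Reachable from S after that: {R, S, T, U}.
Removed useless symbols: {P} and every production mentioning them.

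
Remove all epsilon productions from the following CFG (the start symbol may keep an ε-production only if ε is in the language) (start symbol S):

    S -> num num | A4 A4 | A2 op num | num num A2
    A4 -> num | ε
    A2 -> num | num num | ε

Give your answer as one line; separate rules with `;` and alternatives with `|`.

S -> num num | A4 A4 | A4 | A2 op num | op num | num num A2 | ε; A4 -> num; A2 -> num | num num

The nullable symbols are {A2, A4, S}.
ε ∈ L(G) since S is nullable, so keep S → ε.
Expand every rule over subsets of its nullable positions: S → A4 A4 gives A4 A4 | A4. S → A2 op num gives A2 op num | op num.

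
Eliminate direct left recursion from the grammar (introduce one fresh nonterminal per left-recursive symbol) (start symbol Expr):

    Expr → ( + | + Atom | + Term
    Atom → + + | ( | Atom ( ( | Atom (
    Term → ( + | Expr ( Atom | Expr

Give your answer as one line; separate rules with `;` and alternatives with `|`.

Left recursion appears on Atom.
For Atom: α = {( (, (}, β = {+ +, (}. Rewrite as Atom → β Atom1 and Atom1 → α Atom1 | ε.

Expr → ( + | + Atom | + Term; Atom → + + Atom1 | ( Atom1; Term → ( + | Expr ( Atom | Expr; Atom1 → ( ( Atom1 | ( Atom1 | ε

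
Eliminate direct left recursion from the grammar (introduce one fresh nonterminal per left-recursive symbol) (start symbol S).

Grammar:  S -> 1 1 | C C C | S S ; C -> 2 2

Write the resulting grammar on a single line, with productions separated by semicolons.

S -> 1 1 S' | C C C S'; C -> 2 2; S' -> S S' | ε

Directly left-recursive nonterminal: S.
For S: α = {S}, β = {1 1, C C C}. Rewrite as S → β S' and S' → α S' | ε.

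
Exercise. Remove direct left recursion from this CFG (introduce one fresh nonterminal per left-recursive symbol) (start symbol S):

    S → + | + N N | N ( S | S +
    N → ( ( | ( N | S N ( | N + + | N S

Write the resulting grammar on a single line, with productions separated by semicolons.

S, N are directly left-recursive.
For S: α = {+}, β = {+, + N N, N ( S}. Rewrite as S → β S' and S' → α S' | ε.
For N: α = {+ +, S}, β = {( (, ( N, S N (}. Rewrite as N → β N' and N' → α N' | ε.

S → + S' | + N N S' | N ( S S'; N → ( ( N' | ( N N' | S N ( N'; S' → + S' | epsilon; N' → + + N' | S N' | epsilon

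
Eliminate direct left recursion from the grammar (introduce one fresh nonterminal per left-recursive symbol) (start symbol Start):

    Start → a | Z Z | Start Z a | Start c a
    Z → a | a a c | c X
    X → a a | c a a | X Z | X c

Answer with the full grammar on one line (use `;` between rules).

Start → a Start1 | Z Z Start1; Z → a | a a c | c X; X → a a X1 | c a a X1; Start1 → Z a Start1 | c a Start1 | ε; X1 → Z X1 | c X1 | ε

Start, X are directly left-recursive.
For Start: α = {Z a, c a}, β = {a, Z Z}. Rewrite as Start → β Start1 and Start1 → α Start1 | ε.
For X: α = {Z, c}, β = {a a, c a a}. Rewrite as X → β X1 and X1 → α X1 | ε.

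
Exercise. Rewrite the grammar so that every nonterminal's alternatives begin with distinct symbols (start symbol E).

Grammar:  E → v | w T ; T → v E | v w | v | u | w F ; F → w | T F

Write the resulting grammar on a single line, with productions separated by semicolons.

T has alternatives sharing prefix 'v': factor to T → v T' with T' → E | w | ε.

E → v | w T; T → u | w F | v T'; F → w | T F; T' → E | w | epsilon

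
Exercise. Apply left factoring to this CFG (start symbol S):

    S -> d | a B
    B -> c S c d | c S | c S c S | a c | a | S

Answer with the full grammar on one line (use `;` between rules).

S -> d | a B; B -> S | c S B' | a B''; B' -> eps | c B'''; B'' -> c | eps; B''' -> d | S

B has alternatives sharing prefix 'c S': factor to B → c S B' with B' → c d | ε | c S.
B has alternatives sharing prefix 'a': factor to B → a B'' with B'' → c | ε.
B' has alternatives sharing prefix 'c': factor to B' → c B''' with B''' → d | S.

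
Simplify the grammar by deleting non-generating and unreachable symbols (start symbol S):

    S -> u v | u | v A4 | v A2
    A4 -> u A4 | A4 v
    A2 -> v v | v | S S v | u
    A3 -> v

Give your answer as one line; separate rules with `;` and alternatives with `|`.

Generating nonterminals: {A2, A3, S}.
Reachable from S after that: {A2, S}.
Removed useless symbols: {A3, A4} and every production mentioning them.

S -> u v | u | v A2; A2 -> v v | v | S S v | u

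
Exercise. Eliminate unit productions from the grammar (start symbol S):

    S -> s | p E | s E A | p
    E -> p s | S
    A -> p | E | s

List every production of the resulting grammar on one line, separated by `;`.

Unit pairs: A ⇒* {E, S}; E ⇒* {S}.
For every A with A ⇒* B via unit rules, add B's non-unit alternatives to A; then delete every rule of the form X → Y.

S -> s | p E | s E A | p; E -> p s | s | p E | s E A | p; A -> p s | s | p E | s E A | p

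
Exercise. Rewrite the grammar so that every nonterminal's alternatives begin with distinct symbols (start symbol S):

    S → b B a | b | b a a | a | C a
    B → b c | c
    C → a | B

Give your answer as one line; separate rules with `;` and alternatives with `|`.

S has alternatives sharing prefix 'b': factor to S → b S' with S' → B a | ε | a a.

S → a | C a | b S'; B → b c | c; C → a | B; S' → B a | eps | a a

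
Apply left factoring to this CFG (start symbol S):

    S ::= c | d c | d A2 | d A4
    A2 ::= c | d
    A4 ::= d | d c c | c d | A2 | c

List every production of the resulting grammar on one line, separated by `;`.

S ::= c | d S'; A2 ::= c | d; A4 ::= A2 | d A4' | c A4''; S' ::= c | A2 | A4; A4' ::= epsilon | c c; A4'' ::= d | epsilon

S has alternatives sharing prefix 'd': factor to S → d S' with S' → c | A2 | A4.
A4 has alternatives sharing prefix 'd': factor to A4 → d A4' with A4' → ε | c c.
A4 has alternatives sharing prefix 'c': factor to A4 → c A4'' with A4'' → d | ε.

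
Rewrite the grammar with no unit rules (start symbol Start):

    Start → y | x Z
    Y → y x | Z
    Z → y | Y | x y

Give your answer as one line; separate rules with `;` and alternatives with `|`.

Unit pairs: Y ⇒* {Z}; Z ⇒* {Y}.
For each unit pair (A, B), copy every non-unit production of B to A, then drop all unit productions.

Start → y | x Z; Y → y | x y | y x; Z → y | x y | y x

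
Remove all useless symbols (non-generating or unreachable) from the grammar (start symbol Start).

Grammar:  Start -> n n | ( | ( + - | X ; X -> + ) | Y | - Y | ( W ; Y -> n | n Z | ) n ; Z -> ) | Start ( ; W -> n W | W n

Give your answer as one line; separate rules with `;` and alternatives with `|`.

Generating nonterminals: {Start, X, Y, Z}.
Reachable from Start after that: {Start, X, Y, Z}.
Removed useless symbols: {W} and every production mentioning them.

Start -> n n | ( | ( + - | X; X -> + ) | Y | - Y; Y -> n | n Z | ) n; Z -> ) | Start (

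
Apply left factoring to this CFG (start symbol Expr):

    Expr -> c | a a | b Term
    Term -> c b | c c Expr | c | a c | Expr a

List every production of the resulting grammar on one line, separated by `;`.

Expr -> c | a a | b Term; Term -> a c | Expr a | c Term1; Term1 -> b | c Expr | ε

Term has alternatives sharing prefix 'c': factor to Term → c Term1 with Term1 → b | c Expr | ε.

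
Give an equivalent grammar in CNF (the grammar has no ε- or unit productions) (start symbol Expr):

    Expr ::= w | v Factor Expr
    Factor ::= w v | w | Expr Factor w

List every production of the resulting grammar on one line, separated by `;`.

Expr ::= w | X1 Y1; Factor ::= X2 X1 | w | Expr Y2; X1 ::= v; X2 ::= w; Y1 ::= Factor Expr; Y2 ::= Factor X2

Introduce a nonterminal for each terminal appearing in a rule of length ≥ 2: X1 → v, X2 → w.
Binarize each right-hand side of length ≥ 3 by chaining fresh nonterminals (Y1, Y2, …): affected rules were Expr → X1 Factor Expr; Factor → Expr Factor X2.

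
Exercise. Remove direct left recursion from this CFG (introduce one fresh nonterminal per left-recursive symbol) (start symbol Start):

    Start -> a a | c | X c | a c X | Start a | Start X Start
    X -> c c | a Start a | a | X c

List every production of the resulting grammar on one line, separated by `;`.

Start -> a a Start1 | c Start1 | X c Start1 | a c X Start1; X -> c c X1 | a Start a X1 | a X1; Start1 -> a Start1 | X Start Start1 | ε; X1 -> c X1 | ε

Directly left-recursive nonterminals: Start, X.
For Start: α = {a, X Start}, β = {a a, c, X c, a c X}. Rewrite as Start → β Start1 and Start1 → α Start1 | ε.
For X: α = {c}, β = {c c, a Start a, a}. Rewrite as X → β X1 and X1 → α X1 | ε.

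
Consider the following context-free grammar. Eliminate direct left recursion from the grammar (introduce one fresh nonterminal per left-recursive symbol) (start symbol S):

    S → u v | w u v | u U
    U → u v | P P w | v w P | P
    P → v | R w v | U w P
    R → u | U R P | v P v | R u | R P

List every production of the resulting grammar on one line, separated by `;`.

S → u v | w u v | u U; U → u v | P P w | v w P | P; P → v | R w v | U w P; R → u R' | U R P R' | v P v R'; R' → u R' | P R' | ε

R is directly left-recursive.
For R: α = {u, P}, β = {u, U R P, v P v}. Rewrite as R → β R' and R' → α R' | ε.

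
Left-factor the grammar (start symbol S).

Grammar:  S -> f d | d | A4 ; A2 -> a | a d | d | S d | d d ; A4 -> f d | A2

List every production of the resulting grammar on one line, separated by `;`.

A2 has alternatives sharing prefix 'a': factor to A2 → a A2' with A2' → ε | d.
A2 has alternatives sharing prefix 'd': factor to A2 → d A2'' with A2'' → ε | d.

S -> f d | d | A4; A2 -> S d | a A2' | d A2''; A4 -> f d | A2; A2' -> ε | d; A2'' -> ε | d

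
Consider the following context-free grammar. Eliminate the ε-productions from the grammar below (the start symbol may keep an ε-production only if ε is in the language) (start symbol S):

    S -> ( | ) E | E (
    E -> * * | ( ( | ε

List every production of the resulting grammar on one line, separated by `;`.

S -> ( | ) E | ) | E (; E -> * * | ( (

Nullable nonterminals: {E}.
ε ∉ L(G), so no ε-production is kept.
Add the nullable-subset variants: S → ) E gives ) E | ).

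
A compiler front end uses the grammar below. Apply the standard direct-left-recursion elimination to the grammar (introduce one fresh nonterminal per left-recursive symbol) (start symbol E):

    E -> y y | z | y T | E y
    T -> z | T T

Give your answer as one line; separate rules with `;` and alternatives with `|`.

E -> y y E' | z E' | y T E'; T -> z T'; E' -> y E' | ε; T' -> T T' | ε

E, T are directly left-recursive.
For E: α = {y}, β = {y y, z, y T}. Rewrite as E → β E' and E' → α E' | ε.
For T: α = {T}, β = {z}. Rewrite as T → β T' and T' → α T' | ε.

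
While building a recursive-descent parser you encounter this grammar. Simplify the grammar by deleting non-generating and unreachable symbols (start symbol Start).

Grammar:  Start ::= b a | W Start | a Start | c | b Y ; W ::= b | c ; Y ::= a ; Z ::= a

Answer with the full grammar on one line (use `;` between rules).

Start ::= b a | W Start | a Start | c | b Y; W ::= b | c; Y ::= a

Generating nonterminals: {Start, W, Y, Z}.
Reachable from Start after that: {Start, W, Y}.
Removed useless symbols: {Z} and every production mentioning them.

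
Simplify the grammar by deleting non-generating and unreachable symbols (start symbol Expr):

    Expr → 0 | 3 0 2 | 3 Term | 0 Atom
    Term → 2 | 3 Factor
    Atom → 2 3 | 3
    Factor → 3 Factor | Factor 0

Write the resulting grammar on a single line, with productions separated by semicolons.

Generating nonterminals: {Atom, Expr, Term}.
Reachable from Expr after that: {Atom, Expr, Term}.
Removed useless symbols: {Factor} and every production mentioning them.

Expr → 0 | 3 0 2 | 3 Term | 0 Atom; Term → 2; Atom → 2 3 | 3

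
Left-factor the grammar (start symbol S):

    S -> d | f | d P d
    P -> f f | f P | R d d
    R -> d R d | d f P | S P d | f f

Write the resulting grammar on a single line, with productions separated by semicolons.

S has alternatives sharing prefix 'd': factor to S → d S' with S' → ε | P d.
P has alternatives sharing prefix 'f': factor to P → f P' with P' → f | P.
R has alternatives sharing prefix 'd': factor to R → d R' with R' → R d | f P.

S -> f | d S'; P -> R d d | f P'; R -> S P d | f f | d R'; S' -> ε | P d; P' -> f | P; R' -> R d | f P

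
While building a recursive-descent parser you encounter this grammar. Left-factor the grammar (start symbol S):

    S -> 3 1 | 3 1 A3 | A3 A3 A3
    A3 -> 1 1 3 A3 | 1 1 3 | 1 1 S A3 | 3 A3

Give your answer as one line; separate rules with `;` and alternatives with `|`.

S -> A3 A3 A3 | 3 1 S'; A3 -> 3 A3 | 1 1 A3'; S' -> ε | A3; A3' -> S A3 | 3 A3''; A3'' -> A3 | ε

S has alternatives sharing prefix '3 1': factor to S → 3 1 S' with S' → ε | A3.
A3 has alternatives sharing prefix '1 1': factor to A3 → 1 1 A3' with A3' → 3 A3 | 3 | S A3.
A3' has alternatives sharing prefix '3': factor to A3' → 3 A3'' with A3'' → A3 | ε.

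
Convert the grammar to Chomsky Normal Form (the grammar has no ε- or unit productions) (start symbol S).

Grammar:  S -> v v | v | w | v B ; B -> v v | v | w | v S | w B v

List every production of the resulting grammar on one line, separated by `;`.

Introduce a nonterminal for each terminal appearing in a rule of length ≥ 2: X1 → v, X2 → w.
Binarize each right-hand side of length ≥ 3 by chaining fresh nonterminals (Y1, Y2, …): affected rules were B → X2 B X1.

S -> X1 X1 | v | w | X1 B; B -> X1 X1 | v | w | X1 S | X2 Y1; X1 -> v; X2 -> w; Y1 -> B X1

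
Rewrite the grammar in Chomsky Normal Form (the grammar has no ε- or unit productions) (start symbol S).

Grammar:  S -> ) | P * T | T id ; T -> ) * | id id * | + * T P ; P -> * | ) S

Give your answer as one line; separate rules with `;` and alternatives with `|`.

Introduce a nonterminal for each terminal appearing in a rule of length ≥ 2: X1 → *, X2 → id, X3 → ), X4 → +.
Binarize each right-hand side of length ≥ 3 by chaining fresh nonterminals (Y1, Y2, …): affected rules were S → P X1 T; T → X2 X2 X1; T → X4 X1 T P.

S -> ) | P Y1 | T X2; T -> X3 X1 | X2 Y2 | X4 Y3; P -> * | X3 S; X1 -> *; X2 -> id; X3 -> ); X4 -> +; Y1 -> X1 T; Y2 -> X2 X1; Y3 -> X1 Y4; Y4 -> T P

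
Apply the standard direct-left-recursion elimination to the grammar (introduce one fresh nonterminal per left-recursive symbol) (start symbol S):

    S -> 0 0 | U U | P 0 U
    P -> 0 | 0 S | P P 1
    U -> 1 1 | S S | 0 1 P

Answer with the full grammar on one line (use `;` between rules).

P is directly left-recursive.
For P: α = {P 1}, β = {0, 0 S}. Rewrite as P → β P' and P' → α P' | ε.

S -> 0 0 | U U | P 0 U; P -> 0 P' | 0 S P'; U -> 1 1 | S S | 0 1 P; P' -> P 1 P' | epsilon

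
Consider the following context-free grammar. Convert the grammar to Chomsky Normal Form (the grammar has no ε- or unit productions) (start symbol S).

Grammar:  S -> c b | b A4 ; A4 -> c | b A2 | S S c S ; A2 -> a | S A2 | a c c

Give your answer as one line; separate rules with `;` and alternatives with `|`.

S -> X1 X2 | X2 A4; A4 -> c | X2 A2 | S Y1; A2 -> a | S A2 | X3 Y3; X1 -> c; X2 -> b; X3 -> a; Y1 -> S Y2; Y2 -> X1 S; Y3 -> X1 X1

Introduce a nonterminal for each terminal appearing in a rule of length ≥ 2: X1 → c, X2 → b, X3 → a.
Binarize each right-hand side of length ≥ 3 by chaining fresh nonterminals (Y1, Y2, …): affected rules were A4 → S S X1 S; A2 → X3 X1 X1.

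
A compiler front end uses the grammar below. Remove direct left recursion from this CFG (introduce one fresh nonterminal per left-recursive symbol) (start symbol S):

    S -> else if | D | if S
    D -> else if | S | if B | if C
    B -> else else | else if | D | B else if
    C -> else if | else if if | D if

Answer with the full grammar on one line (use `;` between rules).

S -> else if | D | if S; D -> else if | S | if B | if C; B -> else else B' | else if B' | D B'; C -> else if | else if if | D if; B' -> else if B' | ε

Directly left-recursive nonterminal: B.
For B: α = {else if}, β = {else else, else if, D}. Rewrite as B → β B' and B' → α B' | ε.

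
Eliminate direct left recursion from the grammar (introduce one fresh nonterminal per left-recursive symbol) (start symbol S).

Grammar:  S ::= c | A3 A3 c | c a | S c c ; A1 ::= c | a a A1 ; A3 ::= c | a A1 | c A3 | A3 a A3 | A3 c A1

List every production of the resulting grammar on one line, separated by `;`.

S ::= c S' | A3 A3 c S' | c a S'; A1 ::= c | a a A1; A3 ::= c A3' | a A1 A3' | c A3 A3'; S' ::= c c S' | epsilon; A3' ::= a A3 A3' | c A1 A3' | epsilon

Left recursion appears on S, A3.
For S: α = {c c}, β = {c, A3 A3 c, c a}. Rewrite as S → β S' and S' → α S' | ε.
For A3: α = {a A3, c A1}, β = {c, a A1, c A3}. Rewrite as A3 → β A3' and A3' → α A3' | ε.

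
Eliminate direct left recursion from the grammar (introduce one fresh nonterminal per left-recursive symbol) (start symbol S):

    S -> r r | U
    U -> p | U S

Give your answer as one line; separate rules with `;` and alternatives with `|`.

S -> r r | U; U -> p U'; U' -> S U' | ε

Left recursion appears on U.
For U: α = {S}, β = {p}. Rewrite as U → β U' and U' → α U' | ε.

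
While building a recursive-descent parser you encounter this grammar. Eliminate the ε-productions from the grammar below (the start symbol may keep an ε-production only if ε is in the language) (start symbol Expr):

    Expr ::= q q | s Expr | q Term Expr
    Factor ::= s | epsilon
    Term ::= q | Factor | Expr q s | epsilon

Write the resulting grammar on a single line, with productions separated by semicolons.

Nullable set = {Factor, Term}.
ε ∉ L(G), so no ε-production is kept.
Expand every rule over subsets of its nullable positions: Expr → q Term Expr gives q Term Expr | q Expr.

Expr ::= q q | s Expr | q Term Expr | q Expr; Factor ::= s; Term ::= q | Factor | Expr q s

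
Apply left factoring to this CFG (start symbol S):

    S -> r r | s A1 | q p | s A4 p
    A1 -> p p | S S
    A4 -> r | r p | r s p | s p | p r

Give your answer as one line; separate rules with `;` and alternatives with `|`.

S has alternatives sharing prefix 's': factor to S → s S' with S' → A1 | A4 p.
A4 has alternatives sharing prefix 'r': factor to A4 → r A4' with A4' → ε | p | s p.

S -> r r | q p | s S'; A1 -> p p | S S; A4 -> s p | p r | r A4'; S' -> A1 | A4 p; A4' -> ε | p | s p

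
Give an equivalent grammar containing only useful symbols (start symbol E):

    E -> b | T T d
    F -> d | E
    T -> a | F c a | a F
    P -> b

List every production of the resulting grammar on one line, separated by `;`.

Generating nonterminals: {E, F, P, T}.
Reachable from E after that: {E, F, T}.
Removed useless symbols: {P} and every production mentioning them.

E -> b | T T d; F -> d | E; T -> a | F c a | a F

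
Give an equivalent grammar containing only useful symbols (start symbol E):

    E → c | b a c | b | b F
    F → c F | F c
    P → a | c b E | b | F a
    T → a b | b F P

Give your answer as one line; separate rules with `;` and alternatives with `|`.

Generating nonterminals: {E, P, T}.
Reachable from E after that: {E}.
Removed useless symbols: {F, P, T} and every production mentioning them.

E → c | b a c | b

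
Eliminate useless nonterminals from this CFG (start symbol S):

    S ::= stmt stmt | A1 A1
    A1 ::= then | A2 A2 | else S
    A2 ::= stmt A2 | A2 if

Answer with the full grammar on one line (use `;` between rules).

Generating nonterminals: {A1, S}.
Reachable from S after that: {A1, S}.
Removed useless symbols: {A2} and every production mentioning them.

S ::= stmt stmt | A1 A1; A1 ::= then | else S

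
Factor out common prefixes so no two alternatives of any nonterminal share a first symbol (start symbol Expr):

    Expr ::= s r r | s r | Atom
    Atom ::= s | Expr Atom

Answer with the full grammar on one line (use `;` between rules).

Expr ::= Atom | s r Expr1; Atom ::= s | Expr Atom; Expr1 ::= r | ε

Expr has alternatives sharing prefix 's r': factor to Expr → s r Expr1 with Expr1 → r | ε.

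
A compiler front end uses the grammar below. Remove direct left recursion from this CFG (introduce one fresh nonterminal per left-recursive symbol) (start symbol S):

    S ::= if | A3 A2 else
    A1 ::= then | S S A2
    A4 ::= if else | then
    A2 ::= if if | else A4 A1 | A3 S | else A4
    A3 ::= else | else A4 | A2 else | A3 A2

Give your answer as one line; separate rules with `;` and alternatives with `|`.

Left recursion appears on A3.
For A3: α = {A2}, β = {else, else A4, A2 else}. Rewrite as A3 → β A3' and A3' → α A3' | ε.

S ::= if | A3 A2 else; A1 ::= then | S S A2; A4 ::= if else | then; A2 ::= if if | else A4 A1 | A3 S | else A4; A3 ::= else A3' | else A4 A3' | A2 else A3'; A3' ::= A2 A3' | ε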